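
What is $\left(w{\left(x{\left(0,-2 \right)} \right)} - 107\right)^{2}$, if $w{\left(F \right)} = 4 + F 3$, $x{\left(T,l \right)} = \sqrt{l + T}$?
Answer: $10591 - 618 i \sqrt{2} \approx 10591.0 - 873.98 i$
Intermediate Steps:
$x{\left(T,l \right)} = \sqrt{T + l}$
$w{\left(F \right)} = 4 + 3 F$
$\left(w{\left(x{\left(0,-2 \right)} \right)} - 107\right)^{2} = \left(\left(4 + 3 \sqrt{0 - 2}\right) - 107\right)^{2} = \left(\left(4 + 3 \sqrt{-2}\right) - 107\right)^{2} = \left(\left(4 + 3 i \sqrt{2}\right) - 107\right)^{2} = \left(-103 + 3 i \sqrt{2}\right)^{2}$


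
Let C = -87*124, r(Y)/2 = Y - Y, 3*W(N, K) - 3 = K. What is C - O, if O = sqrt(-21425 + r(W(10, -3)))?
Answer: -10788 - 5*I*sqrt(857) ≈ -10788.0 - 146.37*I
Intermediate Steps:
W(N, K) = 1 + K/3
r(Y) = 0 (r(Y) = 2*(Y - Y) = 2*0 = 0)
C = -10788
O = 5*I*sqrt(857) (O = sqrt(-21425 + 0) = sqrt(-21425) = 5*I*sqrt(857) ≈ 146.37*I)
C - O = -10788 - 5*I*sqrt(857)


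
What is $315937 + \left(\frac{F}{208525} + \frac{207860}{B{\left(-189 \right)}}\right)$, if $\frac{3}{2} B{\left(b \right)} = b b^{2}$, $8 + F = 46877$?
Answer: $\frac{148259667947039612}{469269456075} \approx 3.1594 \cdot 10^{5}$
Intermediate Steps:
$F = 46869$ ($F = -8 + 46877 = 46869$)
$B{\left(b \right)} = \frac{2 b^{3}}{3}$ ($B{\left(b \right)} = \frac{2 b b^{2}}{3} = \frac{2 b^{3}}{3}$)
$315937 + \left(\frac{F}{208525} + \frac{207860}{B{\left(-189 \right)}}\right) = 315937 + \left(\frac{46869}{208525} + \frac{207860}{\frac{2}{3} \left(-189\right)^{3}}\right) = 315937 + \left(46869 \cdot \frac{1}{208525} + \frac{207860}{\frac{2}{3} \left(-6751269\right)}\right) = 315937 + \left(\frac{46869}{208525} + \frac{207860}{-4500846}\right) = 315937 + \left(\frac{46869}{208525} + 207860 \left(- \frac{1}{4500846}\right)\right) = 315937 + \left(\frac{46869}{208525} - \frac{103930}{2250423}\right) = 315937 + \frac{83803072337}{469269456075} = \frac{148259667947039612}{469269456075}$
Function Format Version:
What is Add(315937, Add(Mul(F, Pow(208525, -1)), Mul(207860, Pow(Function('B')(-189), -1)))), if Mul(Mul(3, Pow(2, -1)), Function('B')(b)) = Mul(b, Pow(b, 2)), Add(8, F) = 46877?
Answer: Rational(148259667947039612, 469269456075) ≈ 3.1594e+5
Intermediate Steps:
F = 46869 (F = Add(-8, 46877) = 46869)
Function('B')(b) = Mul(Rational(2, 3), Pow(b, 3)) (Function('B')(b) = Mul(Rational(2, 3), Mul(b, Pow(b, 2))) = Mul(Rational(2, 3), Pow(b, 3)))
Add(315937, Add(Mul(F, Pow(208525, -1)), Mul(207860, Pow(Function('B')(-189), -1)))) = Add(315937, Add(Mul(46869, Pow(208525, -1)), Mul(207860, Pow(Mul(Rational(2, 3), Pow(-189, 3)), -1)))) = Add(315937, Add(Mul(46869, Rational(1, 208525)), Mul(207860, Pow(Mul(Rational(2, 3), -6751269), -1)))) = Add(315937, Add(Rational(46869, 208525), Mul(207860, Pow(-4500846, -1)))) = Add(315937, Add(Rational(46869, 208525), Mul(207860, Rational(-1, 4500846)))) = Add(315937, Add(Rational(46869, 208525), Rational(-103930, 2250423))) = Add(315937, Rational(83803072337, 469269456075)) = Rational(148259667947039612, 469269456075)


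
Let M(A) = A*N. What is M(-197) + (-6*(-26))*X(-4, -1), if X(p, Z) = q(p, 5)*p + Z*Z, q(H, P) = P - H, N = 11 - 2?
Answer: -7233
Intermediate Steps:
N = 9
X(p, Z) = Z**2 + p*(5 - p) (X(p, Z) = (5 - p)*p + Z*Z = p*(5 - p) + Z**2 = Z**2 + p*(5 - p))
M(A) = 9*A (M(A) = A*9 = 9*A)
M(-197) + (-6*(-26))*X(-4, -1) = 9*(-197) + (-6*(-26))*((-1)**2 - 1*(-4)*(-5 - 4)) = -1773 + 156*(1 - 1*(-4)*(-9)) = -1773 + 156*(1 - 36) = -1773 + 156*(-35) = -1773 - 5460 = -7233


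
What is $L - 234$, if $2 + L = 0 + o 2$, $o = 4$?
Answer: $-228$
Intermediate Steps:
$L = 6$ ($L = -2 + \left(0 + 4 \cdot 2\right) = -2 + \left(0 + 8\right) = -2 + 8 = 6$)
$L - 234 = 6 - 234 = -228$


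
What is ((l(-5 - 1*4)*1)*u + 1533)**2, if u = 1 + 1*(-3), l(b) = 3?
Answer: 2331729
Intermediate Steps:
u = -2 (u = 1 - 3 = -2)
((l(-5 - 1*4)*1)*u + 1533)**2 = ((3*1)*(-2) + 1533)**2 = (3*(-2) + 1533)**2 = (-6 + 1533)**2 = 1527**2 = 2331729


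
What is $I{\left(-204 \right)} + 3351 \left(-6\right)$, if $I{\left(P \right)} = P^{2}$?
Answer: $21510$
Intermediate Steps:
$I{\left(-204 \right)} + 3351 \left(-6\right) = \left(-204\right)^{2} + 3351 \left(-6\right) = 41616 - 20106 = 21510$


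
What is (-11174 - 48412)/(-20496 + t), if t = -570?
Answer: 9931/3511 ≈ 2.8285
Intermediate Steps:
(-11174 - 48412)/(-20496 + t) = (-11174 - 48412)/(-20496 - 570) = -59586/(-21066) = -59586*(-1/21066) = 9931/3511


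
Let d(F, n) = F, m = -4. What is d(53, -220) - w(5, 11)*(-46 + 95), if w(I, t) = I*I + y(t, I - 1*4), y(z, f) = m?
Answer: -976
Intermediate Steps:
y(z, f) = -4
w(I, t) = -4 + I**2 (w(I, t) = I*I - 4 = I**2 - 4 = -4 + I**2)
d(53, -220) - w(5, 11)*(-46 + 95) = 53 - (-4 + 5**2)*(-46 + 95) = 53 - (-4 + 25)*49 = 53 - 21*49 = 53 - 1*1029 = 53 - 1029 = -976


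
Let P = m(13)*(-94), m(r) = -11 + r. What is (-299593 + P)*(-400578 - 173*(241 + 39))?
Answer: 134607065058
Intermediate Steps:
P = -188 (P = (-11 + 13)*(-94) = 2*(-94) = -188)
(-299593 + P)*(-400578 - 173*(241 + 39)) = (-299593 - 188)*(-400578 - 173*(241 + 39)) = -299781*(-400578 - 173*280) = -299781*(-400578 - 48440) = -299781*(-449018) = 134607065058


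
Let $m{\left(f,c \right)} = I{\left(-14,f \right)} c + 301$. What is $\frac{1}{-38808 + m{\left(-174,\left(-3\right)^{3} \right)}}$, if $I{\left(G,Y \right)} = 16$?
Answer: $- \frac{1}{38939} \approx -2.5681 \cdot 10^{-5}$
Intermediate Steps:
$m{\left(f,c \right)} = 301 + 16 c$ ($m{\left(f,c \right)} = 16 c + 301 = 301 + 16 c$)
$\frac{1}{-38808 + m{\left(-174,\left(-3\right)^{3} \right)}} = \frac{1}{-38808 + \left(301 + 16 \left(-3\right)^{3}\right)} = \frac{1}{-38808 + \left(301 + 16 \left(-27\right)\right)} = \frac{1}{-38808 + \left(301 - 432\right)} = \frac{1}{-38808 - 131} = \frac{1}{-38939} = - \frac{1}{38939}$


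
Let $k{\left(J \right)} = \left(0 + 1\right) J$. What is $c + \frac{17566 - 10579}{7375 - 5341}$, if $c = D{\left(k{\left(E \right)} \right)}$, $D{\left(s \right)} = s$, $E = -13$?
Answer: $- \frac{6485}{678} \approx -9.5649$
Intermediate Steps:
$k{\left(J \right)} = J$ ($k{\left(J \right)} = 1 J = J$)
$c = -13$
$c + \frac{17566 - 10579}{7375 - 5341} = -13 + \frac{17566 - 10579}{7375 - 5341} = -13 + \frac{6987}{2034} = -13 + 6987 \cdot \frac{1}{2034} = -13 + \frac{2329}{678} = - \frac{6485}{678}$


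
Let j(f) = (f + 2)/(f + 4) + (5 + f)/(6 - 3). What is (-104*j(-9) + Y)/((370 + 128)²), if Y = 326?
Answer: 2393/1860030 ≈ 0.0012865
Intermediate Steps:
j(f) = 5/3 + f/3 + (2 + f)/(4 + f) (j(f) = (2 + f)/(4 + f) + (5 + f)/3 = (2 + f)/(4 + f) + (5 + f)*(⅓) = (2 + f)/(4 + f) + (5/3 + f/3) = 5/3 + f/3 + (2 + f)/(4 + f))
(-104*j(-9) + Y)/((370 + 128)²) = (-104*(26 + (-9)² + 12*(-9))/(3*(4 - 9)) + 326)/((370 + 128)²) = (-104*(26 + 81 - 108)/(3*(-5)) + 326)/(498²) = (-104*(-1)*(-1)/(3*5) + 326)/248004 = (-104*1/15 + 326)*(1/248004) = (-104/15 + 326)*(1/248004) = (4786/15)*(1/248004) = 2393/1860030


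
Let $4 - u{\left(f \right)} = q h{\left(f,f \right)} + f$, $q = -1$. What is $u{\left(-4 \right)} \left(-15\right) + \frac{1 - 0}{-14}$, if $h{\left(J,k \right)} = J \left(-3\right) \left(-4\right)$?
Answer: $\frac{8399}{14} \approx 599.93$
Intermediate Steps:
$h{\left(J,k \right)} = 12 J$ ($h{\left(J,k \right)} = - 3 J \left(-4\right) = 12 J$)
$u{\left(f \right)} = 4 + 11 f$ ($u{\left(f \right)} = 4 - \left(- 12 f + f\right) = 4 - - 11 f = 4 + 11 f$)
$u{\left(-4 \right)} \left(-15\right) + \frac{1 - 0}{-14} = \left(4 + 11 \left(-4\right)\right) \left(-15\right) + \frac{1 - 0}{-14} = \left(4 - 44\right) \left(-15\right) + \left(1 + 0\right) \left(- \frac{1}{14}\right) = \left(-40\right) \left(-15\right) + 1 \left(- \frac{1}{14}\right) = 600 - \frac{1}{14} = \frac{8399}{14}$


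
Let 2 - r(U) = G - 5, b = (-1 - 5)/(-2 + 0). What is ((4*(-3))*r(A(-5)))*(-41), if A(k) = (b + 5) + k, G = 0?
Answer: 3444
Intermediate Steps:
b = 3 (b = -6/(-2) = -6*(-½) = 3)
A(k) = 8 + k (A(k) = (3 + 5) + k = 8 + k)
r(U) = 7 (r(U) = 2 - (0 - 5) = 2 - 1*(-5) = 2 + 5 = 7)
((4*(-3))*r(A(-5)))*(-41) = ((4*(-3))*7)*(-41) = -12*7*(-41) = -84*(-41) = 3444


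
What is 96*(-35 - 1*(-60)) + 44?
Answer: 2444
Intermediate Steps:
96*(-35 - 1*(-60)) + 44 = 96*(-35 + 60) + 44 = 96*25 + 44 = 2400 + 44 = 2444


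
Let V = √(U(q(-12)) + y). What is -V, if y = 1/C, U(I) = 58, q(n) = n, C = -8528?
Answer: -√263634059/2132 ≈ -7.6158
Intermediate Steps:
y = -1/8528 (y = 1/(-8528) = -1/8528 ≈ -0.00011726)
V = √263634059/2132 (V = √(58 - 1/8528) = √(494623/8528) = √263634059/2132 ≈ 7.6158)
-V = -√263634059/2132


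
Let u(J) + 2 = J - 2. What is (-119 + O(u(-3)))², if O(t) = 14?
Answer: 11025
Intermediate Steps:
u(J) = -4 + J (u(J) = -2 + (J - 2) = -2 + (-2 + J) = -4 + J)
(-119 + O(u(-3)))² = (-119 + 14)² = (-105)² = 11025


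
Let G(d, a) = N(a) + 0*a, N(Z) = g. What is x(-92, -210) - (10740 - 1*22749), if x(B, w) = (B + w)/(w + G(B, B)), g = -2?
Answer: 1273105/106 ≈ 12010.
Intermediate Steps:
N(Z) = -2
G(d, a) = -2 (G(d, a) = -2 + 0*a = -2 + 0 = -2)
x(B, w) = (B + w)/(-2 + w) (x(B, w) = (B + w)/(w - 2) = (B + w)/(-2 + w))
x(-92, -210) - (10740 - 1*22749) = (-92 - 210)/(-2 - 210) - (10740 - 1*22749) = -302/(-212) - (10740 - 22749) = -1/212*(-302) - 1*(-12009) = 151/106 + 12009 = 1273105/106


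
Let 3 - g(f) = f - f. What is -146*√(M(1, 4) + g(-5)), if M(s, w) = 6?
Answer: -438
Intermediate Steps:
g(f) = 3 (g(f) = 3 - (f - f) = 3 - 1*0 = 3 + 0 = 3)
-146*√(M(1, 4) + g(-5)) = -146*√(6 + 3) = -146*√9 = -146*3 = -438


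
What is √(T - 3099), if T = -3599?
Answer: I*√6698 ≈ 81.841*I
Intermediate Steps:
√(T - 3099) = √(-3599 - 3099) = √(-6698) = I*√6698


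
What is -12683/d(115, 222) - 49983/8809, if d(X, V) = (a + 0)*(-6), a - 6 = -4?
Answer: 111124751/105708 ≈ 1051.2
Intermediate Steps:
a = 2 (a = 6 - 4 = 2)
d(X, V) = -12 (d(X, V) = (2 + 0)*(-6) = 2*(-6) = -12)
-12683/d(115, 222) - 49983/8809 = -12683/(-12) - 49983/8809 = -12683*(-1/12) - 49983*1/8809 = 12683/12 - 49983/8809 = 111124751/105708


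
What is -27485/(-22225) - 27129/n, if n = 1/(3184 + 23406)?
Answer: -3206445683453/4445 ≈ -7.2136e+8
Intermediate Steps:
n = 1/26590 ≈ 3.7608e-5
-27485/(-22225) - 27129/n = -27485/(-22225) - 27129/1/26590 = -27485*(-1/22225) - 27129*26590 = 5497/4445 - 721360110 = -3206445683453/4445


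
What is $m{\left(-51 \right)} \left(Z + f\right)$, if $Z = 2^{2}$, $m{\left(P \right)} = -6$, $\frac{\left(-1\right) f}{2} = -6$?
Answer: $-96$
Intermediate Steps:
$f = 12$ ($f = \left(-2\right) \left(-6\right) = 12$)
$Z = 4$
$m{\left(-51 \right)} \left(Z + f\right) = - 6 \left(4 + 12\right) = \left(-6\right) 16 = -96$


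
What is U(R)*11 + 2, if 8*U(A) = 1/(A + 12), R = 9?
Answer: 347/168 ≈ 2.0655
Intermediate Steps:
U(A) = 1/(8*(12 + A)) (U(A) = 1/(8*(A + 12)) = 1/(8*(12 + A)))
U(R)*11 + 2 = (1/(8*(12 + 9)))*11 + 2 = ((1/8)/21)*11 + 2 = ((1/8)*(1/21))*11 + 2 = (1/168)*11 + 2 = 11/168 + 2 = 347/168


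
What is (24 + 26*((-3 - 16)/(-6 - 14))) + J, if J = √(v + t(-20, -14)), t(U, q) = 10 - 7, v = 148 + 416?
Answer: 487/10 + 9*√7 ≈ 72.512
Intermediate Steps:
v = 564
t(U, q) = 3
J = 9*√7 (J = √(564 + 3) = √567 = 9*√7 ≈ 23.812)
(24 + 26*((-3 - 16)/(-6 - 14))) + J = (24 + 26*((-3 - 16)/(-6 - 14))) + 9*√7 = (24 + 26*(-19/(-20))) + 9*√7 = (24 + 26*(-19*(-1/20))) + 9*√7 = (24 + 26*(19/20)) + 9*√7 = (24 + 247/10) + 9*√7 = 487/10 + 9*√7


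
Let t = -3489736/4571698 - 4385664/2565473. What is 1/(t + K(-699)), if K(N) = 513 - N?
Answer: 5864283891577/7093010699180024 ≈ 0.00082677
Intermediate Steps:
t = -14501377411300/5864283891577 (t = -3489736*1/4571698 - 4385664*1/2565473 = -1744868/2285849 - 4385664/2565473 = -14501377411300/5864283891577 ≈ -2.4728)
1/(t + K(-699)) = 1/(-14501377411300/5864283891577 + (513 - 1*(-699))) = 1/(-14501377411300/5864283891577 + (513 + 699)) = 1/(-14501377411300/5864283891577 + 1212) = 1/(7093010699180024/5864283891577) = 5864283891577/7093010699180024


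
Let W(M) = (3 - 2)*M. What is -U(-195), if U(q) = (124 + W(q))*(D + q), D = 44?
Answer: -10721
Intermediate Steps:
W(M) = M (W(M) = 1*M = M)
U(q) = (44 + q)*(124 + q) (U(q) = (124 + q)*(44 + q) = (44 + q)*(124 + q))
-U(-195) = -(5456 + (-195)² + 168*(-195)) = -(5456 + 38025 - 32760) = -1*10721 = -10721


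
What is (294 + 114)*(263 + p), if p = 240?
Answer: 205224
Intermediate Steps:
(294 + 114)*(263 + p) = (294 + 114)*(263 + 240) = 408*503 = 205224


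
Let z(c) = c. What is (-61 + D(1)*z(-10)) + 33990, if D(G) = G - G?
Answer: 33929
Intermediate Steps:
D(G) = 0
(-61 + D(1)*z(-10)) + 33990 = (-61 + 0*(-10)) + 33990 = (-61 + 0) + 33990 = -61 + 33990 = 33929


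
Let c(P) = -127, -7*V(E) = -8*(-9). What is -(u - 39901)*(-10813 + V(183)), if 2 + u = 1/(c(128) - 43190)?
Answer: -130954697806276/303219 ≈ -4.3188e+8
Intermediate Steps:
V(E) = -72/7 (V(E) = -(-8)*(-9)/7 = -⅐*72 = -72/7)
u = -86635/43317 (u = -2 + 1/(-127 - 43190) = -2 + 1/(-43317) = -2 - 1/43317 = -86635/43317 ≈ -2.0000)
-(u - 39901)*(-10813 + V(183)) = -(-86635/43317 - 39901)*(-10813 - 72/7) = -(-1728478252)*(-75763)/(43317*7) = -1*130954697806276/303219 = -130954697806276/303219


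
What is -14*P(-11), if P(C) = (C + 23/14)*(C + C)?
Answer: -2882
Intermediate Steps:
P(C) = 2*C*(23/14 + C) (P(C) = (C + 23*(1/14))*(2*C) = (C + 23/14)*(2*C) = (23/14 + C)*(2*C) = 2*C*(23/14 + C))
-14*P(-11) = -2*(-11)*(23 + 14*(-11)) = -2*(-11)*(23 - 154) = -2*(-11)*(-131) = -14*1441/7 = -2882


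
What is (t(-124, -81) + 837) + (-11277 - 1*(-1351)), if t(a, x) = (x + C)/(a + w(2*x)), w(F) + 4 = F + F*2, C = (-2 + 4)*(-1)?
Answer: -5580563/614 ≈ -9088.9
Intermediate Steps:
C = -2 (C = 2*(-1) = -2)
w(F) = -4 + 3*F (w(F) = -4 + (F + F*2) = -4 + (F + 2*F) = -4 + 3*F)
t(a, x) = (-2 + x)/(-4 + a + 6*x) (t(a, x) = (x - 2)/(a + (-4 + 3*(2*x))) = (-2 + x)/(a + (-4 + 6*x)) = (-2 + x)/(-4 + a + 6*x))
(t(-124, -81) + 837) + (-11277 - 1*(-1351)) = ((-2 - 81)/(-4 - 124 + 6*(-81)) + 837) + (-11277 - 1*(-1351)) = (-83/(-4 - 124 - 486) + 837) + (-11277 + 1351) = (-83/(-614) + 837) - 9926 = (-1/614*(-83) + 837) - 9926 = (83/614 + 837) - 9926 = 514001/614 - 9926 = -5580563/614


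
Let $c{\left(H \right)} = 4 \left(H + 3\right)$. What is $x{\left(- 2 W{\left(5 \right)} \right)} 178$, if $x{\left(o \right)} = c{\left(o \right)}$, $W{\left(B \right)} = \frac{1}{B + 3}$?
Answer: $1958$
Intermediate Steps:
$W{\left(B \right)} = \frac{1}{3 + B}$
$c{\left(H \right)} = 12 + 4 H$ ($c{\left(H \right)} = 4 \left(3 + H\right) = 12 + 4 H$)
$x{\left(o \right)} = 12 + 4 o$
$x{\left(- 2 W{\left(5 \right)} \right)} 178 = \left(12 + 4 \left(- \frac{2}{3 + 5}\right)\right) 178 = \left(12 + 4 \left(- \frac{2}{8}\right)\right) 178 = \left(12 + 4 \left(\left(-2\right) \frac{1}{8}\right)\right) 178 = \left(12 + 4 \left(- \frac{1}{4}\right)\right) 178 = \left(12 - 1\right) 178 = 11 \cdot 178 = 1958$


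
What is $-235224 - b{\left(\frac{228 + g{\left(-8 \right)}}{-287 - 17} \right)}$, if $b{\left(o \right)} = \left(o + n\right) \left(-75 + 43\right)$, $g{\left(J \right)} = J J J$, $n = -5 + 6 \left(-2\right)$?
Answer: $- \frac{4479024}{19} \approx -2.3574 \cdot 10^{5}$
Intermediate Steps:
$n = -17$ ($n = -5 - 12 = -17$)
$g{\left(J \right)} = J^{3}$ ($g{\left(J \right)} = J^{2} J = J^{3}$)
$b{\left(o \right)} = 544 - 32 o$ ($b{\left(o \right)} = \left(o - 17\right) \left(-75 + 43\right) = \left(-17 + o\right) \left(-32\right) = 544 - 32 o$)
$-235224 - b{\left(\frac{228 + g{\left(-8 \right)}}{-287 - 17} \right)} = -235224 - \left(544 - 32 \frac{228 + \left(-8\right)^{3}}{-287 - 17}\right) = -235224 - \left(544 - 32 \frac{228 - 512}{-304}\right) = -235224 - \left(544 - 32 \left(\left(-284\right) \left(- \frac{1}{304}\right)\right)\right) = -235224 - \left(544 - \frac{568}{19}\right) = -235224 - \frac{9768}{19} = - \frac{4479024}{19}$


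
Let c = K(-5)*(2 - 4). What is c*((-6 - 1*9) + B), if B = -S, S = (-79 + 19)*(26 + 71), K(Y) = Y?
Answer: 58050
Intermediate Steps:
S = -5820 (S = -60*97 = -5820)
c = 10 (c = -5*(2 - 4) = -5*(-2) = 10)
B = 5820 (B = -1*(-5820) = 5820)
c*((-6 - 1*9) + B) = 10*((-6 - 1*9) + 5820) = 10*((-6 - 9) + 5820) = 10*(-15 + 5820) = 10*5805 = 58050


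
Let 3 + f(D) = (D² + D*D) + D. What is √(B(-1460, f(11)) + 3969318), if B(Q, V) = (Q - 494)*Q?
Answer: √6822158 ≈ 2611.9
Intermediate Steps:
f(D) = -3 + D + 2*D² (f(D) = -3 + ((D² + D*D) + D) = -3 + ((D² + D²) + D) = -3 + (2*D² + D) = -3 + (D + 2*D²) = -3 + D + 2*D²)
B(Q, V) = Q*(-494 + Q) (B(Q, V) = (-494 + Q)*Q = Q*(-494 + Q))
√(B(-1460, f(11)) + 3969318) = √(-1460*(-494 - 1460) + 3969318) = √(-1460*(-1954) + 3969318) = √(2852840 + 3969318) = √6822158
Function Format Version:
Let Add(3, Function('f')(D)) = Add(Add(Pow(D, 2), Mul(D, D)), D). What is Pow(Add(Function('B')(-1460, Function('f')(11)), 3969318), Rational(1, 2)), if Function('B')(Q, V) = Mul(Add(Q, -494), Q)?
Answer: Pow(6822158, Rational(1, 2)) ≈ 2611.9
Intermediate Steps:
Function('f')(D) = Add(-3, D, Mul(2, Pow(D, 2))) (Function('f')(D) = Add(-3, Add(Add(Pow(D, 2), Mul(D, D)), D)) = Add(-3, Add(Add(Pow(D, 2), Pow(D, 2)), D)) = Add(-3, Add(Mul(2, Pow(D, 2)), D)) = Add(-3, Add(D, Mul(2, Pow(D, 2)))) = Add(-3, D, Mul(2, Pow(D, 2))))
Function('B')(Q, V) = Mul(Q, Add(-494, Q)) (Function('B')(Q, V) = Mul(Add(-494, Q), Q) = Mul(Q, Add(-494, Q)))
Pow(Add(Function('B')(-1460, Function('f')(11)), 3969318), Rational(1, 2)) = Pow(Add(Mul(-1460, Add(-494, -1460)), 3969318), Rational(1, 2)) = Pow(Add(Mul(-1460, -1954), 3969318), Rational(1, 2)) = Pow(Add(2852840, 3969318), Rational(1, 2)) = Pow(6822158, Rational(1, 2))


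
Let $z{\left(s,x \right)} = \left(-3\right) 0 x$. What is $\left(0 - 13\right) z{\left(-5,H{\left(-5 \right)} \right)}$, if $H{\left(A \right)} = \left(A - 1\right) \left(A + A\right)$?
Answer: $0$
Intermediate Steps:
$H{\left(A \right)} = 2 A \left(-1 + A\right)$ ($H{\left(A \right)} = \left(-1 + A\right) 2 A = 2 A \left(-1 + A\right)$)
$z{\left(s,x \right)} = 0$ ($z{\left(s,x \right)} = 0 x = 0$)
$\left(0 - 13\right) z{\left(-5,H{\left(-5 \right)} \right)} = \left(0 - 13\right) 0 = \left(-13\right) 0 = 0$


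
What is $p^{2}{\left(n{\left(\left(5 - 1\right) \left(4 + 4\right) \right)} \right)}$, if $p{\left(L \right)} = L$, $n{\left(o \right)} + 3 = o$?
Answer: $841$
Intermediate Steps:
$n{\left(o \right)} = -3 + o$
$p^{2}{\left(n{\left(\left(5 - 1\right) \left(4 + 4\right) \right)} \right)} = \left(-3 + \left(5 - 1\right) \left(4 + 4\right)\right)^{2} = \left(-3 + 4 \cdot 8\right)^{2} = \left(-3 + 32\right)^{2} = 29^{2} = 841$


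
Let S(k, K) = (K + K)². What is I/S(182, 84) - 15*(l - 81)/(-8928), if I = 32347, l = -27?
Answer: 120571/124992 ≈ 0.96463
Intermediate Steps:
S(k, K) = 4*K² (S(k, K) = (2*K)² = 4*K²)
I/S(182, 84) - 15*(l - 81)/(-8928) = 32347/((4*84²)) - 15*(-27 - 81)/(-8928) = 32347/((4*7056)) - 15*(-108)*(-1/8928) = 32347/28224 + 1620*(-1/8928) = 32347*(1/28224) - 45/248 = 4621/4032 - 45/248 = 120571/124992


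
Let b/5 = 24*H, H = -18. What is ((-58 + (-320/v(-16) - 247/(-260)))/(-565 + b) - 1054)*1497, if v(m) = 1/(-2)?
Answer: -86009624523/54500 ≈ -1.5782e+6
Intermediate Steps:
v(m) = -½
b = -2160 (b = 5*(24*(-18)) = 5*(-432) = -2160)
((-58 + (-320/v(-16) - 247/(-260)))/(-565 + b) - 1054)*1497 = ((-58 + (-320/(-½) - 247/(-260)))/(-565 - 2160) - 1054)*1497 = ((-58 + (-320*(-2) - 247*(-1/260)))/(-2725) - 1054)*1497 = ((-58 + (640 + 19/20))*(-1/2725) - 1054)*1497 = ((-58 + 12819/20)*(-1/2725) - 1054)*1497 = ((11659/20)*(-1/2725) - 1054)*1497 = (-11659/54500 - 1054)*1497 = -57454659/54500*1497 = -86009624523/54500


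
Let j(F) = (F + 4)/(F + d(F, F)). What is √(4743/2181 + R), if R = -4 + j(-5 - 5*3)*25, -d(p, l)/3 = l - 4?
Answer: I*√850126901/9451 ≈ 3.0851*I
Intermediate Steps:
d(p, l) = 12 - 3*l (d(p, l) = -3*(l - 4) = -3*(-4 + l) = 12 - 3*l)
j(F) = (4 + F)/(12 - 2*F) (j(F) = (F + 4)/(F + (12 - 3*F)) = (4 + F)/(12 - 2*F))
R = -152/13 (R = -4 + ((-4 - (-5 - 5*3))/(2*(-6 + (-5 - 5*3))))*25 = -4 + ((-4 - (-5 - 15))/(2*(-6 + (-5 - 15))))*25 = -4 + ((-4 - 1*(-20))/(2*(-6 - 20)))*25 = -4 + ((½)*(-4 + 20)/(-26))*25 = -4 + ((½)*(-1/26)*16)*25 = -4 - 4/13*25 = -4 - 100/13 = -152/13 ≈ -11.692)
√(4743/2181 + R) = √(4743/2181 - 152/13) = √(4743*(1/2181) - 152/13) = √(1581/727 - 152/13) = √(-89951/9451) = I*√850126901/9451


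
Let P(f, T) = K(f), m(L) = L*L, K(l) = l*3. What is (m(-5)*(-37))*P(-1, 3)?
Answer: 2775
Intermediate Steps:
K(l) = 3*l
m(L) = L²
P(f, T) = 3*f
(m(-5)*(-37))*P(-1, 3) = ((-5)²*(-37))*(3*(-1)) = (25*(-37))*(-3) = -925*(-3) = 2775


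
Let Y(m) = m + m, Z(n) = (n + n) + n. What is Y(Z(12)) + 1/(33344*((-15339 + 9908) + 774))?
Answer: 11180376575/155283008 ≈ 72.000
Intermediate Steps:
Z(n) = 3*n (Z(n) = 2*n + n = 3*n)
Y(m) = 2*m
Y(Z(12)) + 1/(33344*((-15339 + 9908) + 774)) = 2*(3*12) + 1/(33344*((-15339 + 9908) + 774)) = 2*36 + 1/(33344*(-5431 + 774)) = 72 + (1/33344)/(-4657) = 72 + (1/33344)*(-1/4657) = 72 - 1/155283008 = 11180376575/155283008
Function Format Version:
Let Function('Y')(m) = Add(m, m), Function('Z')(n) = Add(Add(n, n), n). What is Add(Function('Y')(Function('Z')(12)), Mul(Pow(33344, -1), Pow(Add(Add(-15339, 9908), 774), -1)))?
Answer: Rational(11180376575, 155283008) ≈ 72.000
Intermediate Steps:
Function('Z')(n) = Mul(3, n) (Function('Z')(n) = Add(Mul(2, n), n) = Mul(3, n))
Function('Y')(m) = Mul(2, m)
Add(Function('Y')(Function('Z')(12)), Mul(Pow(33344, -1), Pow(Add(Add(-15339, 9908), 774), -1))) = Add(Mul(2, Mul(3, 12)), Mul(Pow(33344, -1), Pow(Add(Add(-15339, 9908), 774), -1))) = Add(Mul(2, 36), Mul(Rational(1, 33344), Pow(Add(-5431, 774), -1))) = Add(72, Mul(Rational(1, 33344), Pow(-4657, -1))) = Add(72, Mul(Rational(1, 33344), Rational(-1, 4657))) = Add(72, Rational(-1, 155283008)) = Rational(11180376575, 155283008)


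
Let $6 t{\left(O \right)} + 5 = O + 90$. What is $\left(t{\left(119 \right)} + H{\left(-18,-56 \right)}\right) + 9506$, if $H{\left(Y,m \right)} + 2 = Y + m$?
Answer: $9464$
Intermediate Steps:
$H{\left(Y,m \right)} = -2 + Y + m$ ($H{\left(Y,m \right)} = -2 + \left(Y + m\right) = -2 + Y + m$)
$t{\left(O \right)} = \frac{85}{6} + \frac{O}{6}$ ($t{\left(O \right)} = - \frac{5}{6} + \frac{O + 90}{6} = - \frac{5}{6} + \frac{90 + O}{6} = - \frac{5}{6} + \left(15 + \frac{O}{6}\right) = \frac{85}{6} + \frac{O}{6}$)
$\left(t{\left(119 \right)} + H{\left(-18,-56 \right)}\right) + 9506 = \left(\left(\frac{85}{6} + \frac{1}{6} \cdot 119\right) - 76\right) + 9506 = \left(\left(\frac{85}{6} + \frac{119}{6}\right) - 76\right) + 9506 = \left(34 - 76\right) + 9506 = -42 + 9506 = 9464$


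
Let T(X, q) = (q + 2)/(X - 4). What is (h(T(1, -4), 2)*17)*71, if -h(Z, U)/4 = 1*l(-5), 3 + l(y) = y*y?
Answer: -106216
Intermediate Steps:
l(y) = -3 + y² (l(y) = -3 + y*y = -3 + y²)
T(X, q) = (2 + q)/(-4 + X)
h(Z, U) = -88 (h(Z, U) = -4*(-3 + (-5)²) = -4*(-3 + 25) = -4*22 = -88)
(h(T(1, -4), 2)*17)*71 = -88*17*71 = -1496*71 = -106216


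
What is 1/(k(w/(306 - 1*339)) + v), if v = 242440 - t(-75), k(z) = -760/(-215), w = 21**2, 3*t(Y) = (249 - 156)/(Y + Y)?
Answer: 6450/1563762133 ≈ 4.1247e-6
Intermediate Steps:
t(Y) = 31/(2*Y) (t(Y) = ((249 - 156)/(Y + Y))/3 = (93/((2*Y)))/3 = (93*(1/(2*Y)))/3 = (93/(2*Y))/3 = 31/(2*Y))
w = 441
k(z) = 152/43 (k(z) = -760*(-1/215) = 152/43)
v = 36366031/150 (v = 242440 - 31/(2*(-75)) = 242440 - 31*(-1)/(2*75) = 242440 - 1*(-31/150) = 242440 + 31/150 = 36366031/150 ≈ 2.4244e+5)
1/(k(w/(306 - 1*339)) + v) = 1/(152/43 + 36366031/150) = 1/(1563762133/6450) = 6450/1563762133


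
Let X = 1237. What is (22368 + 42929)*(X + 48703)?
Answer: 3260932180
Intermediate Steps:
(22368 + 42929)*(X + 48703) = (22368 + 42929)*(1237 + 48703) = 65297*49940 = 3260932180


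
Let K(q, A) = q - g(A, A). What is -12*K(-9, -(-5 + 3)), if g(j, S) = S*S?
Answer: 156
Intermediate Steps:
g(j, S) = S²
K(q, A) = q - A²
-12*K(-9, -(-5 + 3)) = -12*(-9 - (-(-5 + 3))²) = -12*(-9 - (-1*(-2))²) = -12*(-9 - 1*2²) = -12*(-9 - 1*4) = -12*(-9 - 4) = -12*(-13) = 156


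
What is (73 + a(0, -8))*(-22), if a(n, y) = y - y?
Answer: -1606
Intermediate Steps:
a(n, y) = 0
(73 + a(0, -8))*(-22) = (73 + 0)*(-22) = 73*(-22) = -1606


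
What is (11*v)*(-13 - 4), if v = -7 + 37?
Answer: -5610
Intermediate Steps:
v = 30
(11*v)*(-13 - 4) = (11*30)*(-13 - 4) = 330*(-17) = -5610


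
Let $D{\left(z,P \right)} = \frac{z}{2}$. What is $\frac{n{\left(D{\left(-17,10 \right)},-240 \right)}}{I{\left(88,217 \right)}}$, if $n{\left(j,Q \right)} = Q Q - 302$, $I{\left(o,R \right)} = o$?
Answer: $\frac{28649}{44} \approx 651.11$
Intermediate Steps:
$D{\left(z,P \right)} = \frac{z}{2}$ ($D{\left(z,P \right)} = z \frac{1}{2} = \frac{z}{2}$)
$n{\left(j,Q \right)} = -302 + Q^{2}$ ($n{\left(j,Q \right)} = Q^{2} - 302 = -302 + Q^{2}$)
$\frac{n{\left(D{\left(-17,10 \right)},-240 \right)}}{I{\left(88,217 \right)}} = \frac{-302 + \left(-240\right)^{2}}{88} = \left(-302 + 57600\right) \frac{1}{88} = 57298 \cdot \frac{1}{88} = \frac{28649}{44}$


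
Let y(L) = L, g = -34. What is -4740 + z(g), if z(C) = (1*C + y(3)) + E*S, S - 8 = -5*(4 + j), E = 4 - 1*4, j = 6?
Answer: -4771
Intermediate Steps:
E = 0 (E = 4 - 4 = 0)
S = -42 (S = 8 - 5*(4 + 6) = 8 - 5*10 = 8 - 50 = -42)
z(C) = 3 + C (z(C) = (1*C + 3) + 0*(-42) = (C + 3) + 0 = (3 + C) + 0 = 3 + C)
-4740 + z(g) = -4740 + (3 - 34) = -4740 - 31 = -4771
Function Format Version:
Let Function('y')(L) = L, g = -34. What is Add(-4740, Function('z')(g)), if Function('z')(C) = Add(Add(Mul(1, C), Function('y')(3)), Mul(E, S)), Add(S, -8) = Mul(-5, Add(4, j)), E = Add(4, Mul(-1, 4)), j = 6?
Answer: -4771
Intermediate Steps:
E = 0 (E = Add(4, -4) = 0)
S = -42 (S = Add(8, Mul(-5, Add(4, 6))) = Add(8, Mul(-5, 10)) = Add(8, -50) = -42)
Function('z')(C) = Add(3, C) (Function('z')(C) = Add(Add(Mul(1, C), 3), Mul(0, -42)) = Add(Add(C, 3), 0) = Add(Add(3, C), 0) = Add(3, C))
Add(-4740, Function('z')(g)) = Add(-4740, Add(3, -34)) = Add(-4740, -31) = -4771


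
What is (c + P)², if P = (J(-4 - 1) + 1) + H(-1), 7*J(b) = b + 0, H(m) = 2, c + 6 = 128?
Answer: 756900/49 ≈ 15447.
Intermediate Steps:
c = 122 (c = -6 + 128 = 122)
J(b) = b/7 (J(b) = (b + 0)/7 = b/7)
P = 16/7 (P = ((-4 - 1)/7 + 1) + 2 = ((⅐)*(-5) + 1) + 2 = (-5/7 + 1) + 2 = 2/7 + 2 = 16/7 ≈ 2.2857)
(c + P)² = (122 + 16/7)² = (870/7)² = 756900/49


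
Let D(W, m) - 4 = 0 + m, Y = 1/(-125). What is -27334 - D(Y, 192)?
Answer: -27530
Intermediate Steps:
Y = -1/125 ≈ -0.0080000
D(W, m) = 4 + m (D(W, m) = 4 + (0 + m) = 4 + m)
-27334 - D(Y, 192) = -27334 - (4 + 192) = -27334 - 1*196 = -27334 - 196 = -27530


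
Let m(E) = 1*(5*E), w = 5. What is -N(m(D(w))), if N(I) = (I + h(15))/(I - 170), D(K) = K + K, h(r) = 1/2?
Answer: 101/240 ≈ 0.42083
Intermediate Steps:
h(r) = ½
D(K) = 2*K
m(E) = 5*E
N(I) = (½ + I)/(-170 + I) (N(I) = (I + ½)/(I - 170) = (½ + I)/(-170 + I))
-N(m(D(w))) = -(½ + 5*(2*5))/(-170 + 5*(2*5)) = -(½ + 5*10)/(-170 + 5*10) = -(½ + 50)/(-170 + 50) = -101/((-120)*2) = -(-1)*101/(120*2) = -1*(-101/240) = 101/240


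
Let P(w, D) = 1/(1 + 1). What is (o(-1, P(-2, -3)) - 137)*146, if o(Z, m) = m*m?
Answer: -39931/2 ≈ -19966.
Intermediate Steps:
P(w, D) = ½ (P(w, D) = 1/2 = ½)
o(Z, m) = m²
(o(-1, P(-2, -3)) - 137)*146 = ((½)² - 137)*146 = (¼ - 137)*146 = -547/4*146 = -39931/2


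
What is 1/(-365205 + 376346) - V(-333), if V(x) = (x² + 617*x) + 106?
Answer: 1052445707/11141 ≈ 94466.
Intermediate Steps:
V(x) = 106 + x² + 617*x
1/(-365205 + 376346) - V(-333) = 1/(-365205 + 376346) - (106 + (-333)² + 617*(-333)) = 1/11141 - (106 + 110889 - 205461) = 1/11141 - 1*(-94466) = 1/11141 + 94466 = 1052445707/11141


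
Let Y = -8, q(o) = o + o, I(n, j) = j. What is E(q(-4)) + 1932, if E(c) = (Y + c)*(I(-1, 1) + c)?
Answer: 2044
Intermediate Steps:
q(o) = 2*o
E(c) = (1 + c)*(-8 + c) (E(c) = (-8 + c)*(1 + c) = (1 + c)*(-8 + c))
E(q(-4)) + 1932 = (-8 + (2*(-4))² - 14*(-4)) + 1932 = (-8 + (-8)² - 7*(-8)) + 1932 = (-8 + 64 + 56) + 1932 = 112 + 1932 = 2044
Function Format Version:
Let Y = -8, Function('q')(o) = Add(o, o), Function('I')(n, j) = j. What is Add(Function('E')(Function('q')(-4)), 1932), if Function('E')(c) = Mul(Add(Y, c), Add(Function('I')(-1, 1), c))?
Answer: 2044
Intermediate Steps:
Function('q')(o) = Mul(2, o)
Function('E')(c) = Mul(Add(1, c), Add(-8, c)) (Function('E')(c) = Mul(Add(-8, c), Add(1, c)) = Mul(Add(1, c), Add(-8, c)))
Add(Function('E')(Function('q')(-4)), 1932) = Add(Add(-8, Pow(Mul(2, -4), 2), Mul(-7, Mul(2, -4))), 1932) = Add(Add(-8, Pow(-8, 2), Mul(-7, -8)), 1932) = Add(Add(-8, 64, 56), 1932) = Add(112, 1932) = 2044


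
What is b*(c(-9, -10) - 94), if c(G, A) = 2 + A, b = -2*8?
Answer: 1632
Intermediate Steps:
b = -16
b*(c(-9, -10) - 94) = -16*((2 - 10) - 94) = -16*(-8 - 94) = -16*(-102) = 1632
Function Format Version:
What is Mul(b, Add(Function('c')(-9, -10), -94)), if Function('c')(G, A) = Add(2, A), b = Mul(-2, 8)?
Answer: 1632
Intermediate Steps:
b = -16
Mul(b, Add(Function('c')(-9, -10), -94)) = Mul(-16, Add(Add(2, -10), -94)) = Mul(-16, Add(-8, -94)) = Mul(-16, -102) = 1632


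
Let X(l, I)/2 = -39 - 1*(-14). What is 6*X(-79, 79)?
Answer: -300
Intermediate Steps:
X(l, I) = -50 (X(l, I) = 2*(-39 - 1*(-14)) = 2*(-39 + 14) = 2*(-25) = -50)
6*X(-79, 79) = 6*(-50) = -300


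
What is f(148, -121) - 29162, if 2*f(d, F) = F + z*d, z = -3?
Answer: -58889/2 ≈ -29445.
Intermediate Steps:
f(d, F) = F/2 - 3*d/2 (f(d, F) = (F - 3*d)/2 = F/2 - 3*d/2)
f(148, -121) - 29162 = ((½)*(-121) - 3/2*148) - 29162 = (-121/2 - 222) - 29162 = -565/2 - 29162 = -58889/2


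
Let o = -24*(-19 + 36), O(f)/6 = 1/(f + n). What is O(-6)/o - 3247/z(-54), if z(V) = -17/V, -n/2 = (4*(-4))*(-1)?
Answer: -26651375/2584 ≈ -10314.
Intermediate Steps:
n = -32 (n = -2*4*(-4)*(-1) = -(-32)*(-1) = -2*16 = -32)
O(f) = 6/(-32 + f) (O(f) = 6/(f - 32) = 6/(-32 + f))
o = -408 (o = -24*17 = -408)
O(-6)/o - 3247/z(-54) = (6/(-32 - 6))/(-408) - 3247/((-17/(-54))) = (6/(-38))*(-1/408) - 3247/((-17*(-1/54))) = (6*(-1/38))*(-1/408) - 3247/17/54 = -3/19*(-1/408) - 3247*54/17 = 1/2584 - 10314 = -26651375/2584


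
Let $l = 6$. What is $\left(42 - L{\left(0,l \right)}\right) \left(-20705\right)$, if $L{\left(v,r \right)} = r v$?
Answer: $-869610$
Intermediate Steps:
$\left(42 - L{\left(0,l \right)}\right) \left(-20705\right) = \left(42 - 6 \cdot 0\right) \left(-20705\right) = \left(42 - 0\right) \left(-20705\right) = \left(42 + 0\right) \left(-20705\right) = 42 \left(-20705\right) = -869610$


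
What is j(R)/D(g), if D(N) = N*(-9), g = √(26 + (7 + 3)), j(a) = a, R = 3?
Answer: -1/18 ≈ -0.055556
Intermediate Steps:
g = 6 (g = √(26 + 10) = √36 = 6)
D(N) = -9*N
j(R)/D(g) = 3/((-9*6)) = 3/(-54) = 3*(-1/54) = -1/18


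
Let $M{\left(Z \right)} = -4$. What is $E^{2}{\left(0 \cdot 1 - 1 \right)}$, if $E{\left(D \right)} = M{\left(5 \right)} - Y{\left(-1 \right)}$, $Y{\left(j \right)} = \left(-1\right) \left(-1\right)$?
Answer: $25$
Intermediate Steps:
$Y{\left(j \right)} = 1$
$E{\left(D \right)} = -5$ ($E{\left(D \right)} = -4 - 1 = -5$)
$E^{2}{\left(0 \cdot 1 - 1 \right)} = \left(-5\right)^{2} = 25$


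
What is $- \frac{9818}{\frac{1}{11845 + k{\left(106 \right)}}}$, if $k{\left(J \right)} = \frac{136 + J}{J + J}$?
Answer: $- \frac{6164187119}{53} \approx -1.1631 \cdot 10^{8}$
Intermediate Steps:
$k{\left(J \right)} = \frac{136 + J}{2 J}$
$- \frac{9818}{\frac{1}{11845 + k{\left(106 \right)}}} = - \frac{9818}{\frac{1}{11845 + \frac{136 + 106}{2 \cdot 106}}} = - \frac{9818}{\frac{1}{11845 + \frac{1}{2} \cdot \frac{1}{106} \cdot 242}} = - \frac{9818}{\frac{1}{11845 + \frac{121}{106}}} = - \frac{9818}{\frac{1}{\frac{1255691}{106}}} = - \frac{9818}{\frac{106}{1255691}} = \left(-9818\right) \frac{1255691}{106} = - \frac{6164187119}{53}$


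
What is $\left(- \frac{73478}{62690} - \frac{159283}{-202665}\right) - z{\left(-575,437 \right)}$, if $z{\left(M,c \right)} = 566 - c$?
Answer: $- \frac{32877196985}{254101377} \approx -129.39$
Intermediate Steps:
$\left(- \frac{73478}{62690} - \frac{159283}{-202665}\right) - z{\left(-575,437 \right)} = \left(- \frac{73478}{62690} - \frac{159283}{-202665}\right) - \left(566 - 437\right) = \left(\left(-73478\right) \frac{1}{62690} - - \frac{159283}{202665}\right) - \left(566 - 437\right) = \left(- \frac{36739}{31345} + \frac{159283}{202665}\right) - 129 = - \frac{98119352}{254101377} - 129 = - \frac{32877196985}{254101377}$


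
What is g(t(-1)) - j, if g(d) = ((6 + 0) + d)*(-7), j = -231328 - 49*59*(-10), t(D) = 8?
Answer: 202320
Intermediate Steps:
j = -202418 (j = -231328 - 2891*(-10) = -231328 - 1*(-28910) = -231328 + 28910 = -202418)
g(d) = -42 - 7*d (g(d) = (6 + d)*(-7) = -42 - 7*d)
g(t(-1)) - j = (-42 - 7*8) - 1*(-202418) = (-42 - 56) + 202418 = -98 + 202418 = 202320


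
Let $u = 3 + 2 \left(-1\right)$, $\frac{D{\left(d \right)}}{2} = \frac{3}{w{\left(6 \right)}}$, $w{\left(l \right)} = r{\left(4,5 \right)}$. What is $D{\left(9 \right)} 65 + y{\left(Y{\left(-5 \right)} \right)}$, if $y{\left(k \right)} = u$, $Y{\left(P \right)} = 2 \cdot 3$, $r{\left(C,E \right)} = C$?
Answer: $\frac{197}{2} \approx 98.5$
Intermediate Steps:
$w{\left(l \right)} = 4$
$Y{\left(P \right)} = 6$
$D{\left(d \right)} = \frac{3}{2}$ ($D{\left(d \right)} = 2 \cdot \frac{3}{4} = \frac{3}{2}$)
$u = 1$ ($u = 3 - 2 = 1$)
$y{\left(k \right)} = 1$
$D{\left(9 \right)} 65 + y{\left(Y{\left(-5 \right)} \right)} = \frac{3}{2} \cdot 65 + 1 = \frac{195}{2} + 1 = \frac{197}{2}$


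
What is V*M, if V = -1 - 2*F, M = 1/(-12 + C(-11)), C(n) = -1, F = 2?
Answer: 5/13 ≈ 0.38462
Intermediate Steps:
M = -1/13 (M = 1/(-12 - 1) = 1/(-13) = -1/13 ≈ -0.076923)
V = -5 (V = -1 - 2*2 = -1 - 4 = -5)
V*M = -5*(-1/13) = 5/13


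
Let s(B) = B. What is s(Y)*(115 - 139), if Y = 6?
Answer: -144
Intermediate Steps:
s(Y)*(115 - 139) = 6*(115 - 139) = 6*(-24) = -144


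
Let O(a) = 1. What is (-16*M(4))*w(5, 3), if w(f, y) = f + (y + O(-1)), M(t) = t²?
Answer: -2304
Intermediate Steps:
w(f, y) = 1 + f + y (w(f, y) = f + (y + 1) = f + (1 + y) = 1 + f + y)
(-16*M(4))*w(5, 3) = (-16*4²)*(1 + 5 + 3) = -16*16*9 = -256*9 = -2304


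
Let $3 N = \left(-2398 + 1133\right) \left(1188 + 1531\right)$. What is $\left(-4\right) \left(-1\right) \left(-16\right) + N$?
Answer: $- \frac{3439727}{3} \approx -1.1466 \cdot 10^{6}$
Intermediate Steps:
$N = - \frac{3439535}{3}$ ($N = \frac{\left(-2398 + 1133\right) \left(1188 + 1531\right)}{3} = \frac{\left(-1265\right) 2719}{3} = \frac{1}{3} \left(-3439535\right) = - \frac{3439535}{3} \approx -1.1465 \cdot 10^{6}$)
$\left(-4\right) \left(-1\right) \left(-16\right) + N = \left(-4\right) \left(-1\right) \left(-16\right) - \frac{3439535}{3} = 4 \left(-16\right) - \frac{3439535}{3} = -64 - \frac{3439535}{3} = - \frac{3439727}{3}$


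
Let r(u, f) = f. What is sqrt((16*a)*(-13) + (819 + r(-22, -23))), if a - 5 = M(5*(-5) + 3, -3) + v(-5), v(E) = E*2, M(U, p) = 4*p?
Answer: 38*sqrt(3) ≈ 65.818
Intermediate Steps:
v(E) = 2*E
a = -17 (a = 5 + (4*(-3) + 2*(-5)) = 5 + (-12 - 10) = 5 - 22 = -17)
sqrt((16*a)*(-13) + (819 + r(-22, -23))) = sqrt((16*(-17))*(-13) + (819 - 23)) = sqrt(-272*(-13) + 796) = sqrt(3536 + 796) = sqrt(4332) = 38*sqrt(3)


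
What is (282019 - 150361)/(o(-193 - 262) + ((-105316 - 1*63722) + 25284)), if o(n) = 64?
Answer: -65829/71845 ≈ -0.91626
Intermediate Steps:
(282019 - 150361)/(o(-193 - 262) + ((-105316 - 1*63722) + 25284)) = (282019 - 150361)/(64 + ((-105316 - 1*63722) + 25284)) = 131658/(64 + ((-105316 - 63722) + 25284)) = 131658/(64 + (-169038 + 25284)) = 131658/(64 - 143754) = 131658/(-143690) = 131658*(-1/143690) = -65829/71845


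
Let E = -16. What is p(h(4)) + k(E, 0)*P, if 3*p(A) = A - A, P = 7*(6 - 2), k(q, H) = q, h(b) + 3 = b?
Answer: -448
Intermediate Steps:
h(b) = -3 + b
P = 28 (P = 7*4 = 28)
p(A) = 0 (p(A) = (A - A)/3 = (⅓)*0 = 0)
p(h(4)) + k(E, 0)*P = 0 - 16*28 = 0 - 448 = -448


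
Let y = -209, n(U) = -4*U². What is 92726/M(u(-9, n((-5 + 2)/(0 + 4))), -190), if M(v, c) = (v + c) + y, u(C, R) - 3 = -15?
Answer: -92726/411 ≈ -225.61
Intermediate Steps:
u(C, R) = -12 (u(C, R) = 3 - 15 = -12)
M(v, c) = -209 + c + v (M(v, c) = (v + c) - 209 = (c + v) - 209 = -209 + c + v)
92726/M(u(-9, n((-5 + 2)/(0 + 4))), -190) = 92726/(-209 - 190 - 12) = 92726/(-411) = 92726*(-1/411) = -92726/411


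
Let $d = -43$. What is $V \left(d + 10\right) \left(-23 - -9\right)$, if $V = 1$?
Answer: $462$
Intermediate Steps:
$V \left(d + 10\right) \left(-23 - -9\right) = 1 \left(-43 + 10\right) \left(-23 - -9\right) = 1 \left(- 33 \left(-23 + 9\right)\right) = 1 \left(\left(-33\right) \left(-14\right)\right) = 1 \cdot 462 = 462$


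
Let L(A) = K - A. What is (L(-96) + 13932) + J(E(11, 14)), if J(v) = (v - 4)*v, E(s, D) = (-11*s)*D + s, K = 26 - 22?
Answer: 2853253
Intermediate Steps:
K = 4
E(s, D) = s - 11*D*s (E(s, D) = -11*D*s + s = s - 11*D*s)
J(v) = v*(-4 + v) (J(v) = (-4 + v)*v = v*(-4 + v))
L(A) = 4 - A
(L(-96) + 13932) + J(E(11, 14)) = ((4 - 1*(-96)) + 13932) + (11*(1 - 11*14))*(-4 + 11*(1 - 11*14)) = ((4 + 96) + 13932) + (11*(1 - 154))*(-4 + 11*(1 - 154)) = (100 + 13932) + (11*(-153))*(-4 + 11*(-153)) = 14032 - 1683*(-4 - 1683) = 14032 - 1683*(-1687) = 14032 + 2839221 = 2853253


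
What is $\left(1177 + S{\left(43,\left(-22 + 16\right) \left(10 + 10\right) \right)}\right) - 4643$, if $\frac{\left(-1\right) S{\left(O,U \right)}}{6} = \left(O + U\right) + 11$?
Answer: $-3070$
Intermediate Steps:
$S{\left(O,U \right)} = -66 - 6 O - 6 U$ ($S{\left(O,U \right)} = - 6 \left(\left(O + U\right) + 11\right) = - 6 \left(11 + O + U\right) = -66 - 6 O - 6 U$)
$\left(1177 + S{\left(43,\left(-22 + 16\right) \left(10 + 10\right) \right)}\right) - 4643 = \left(1177 - \left(324 + 6 \left(-22 + 16\right) \left(10 + 10\right)\right)\right) - 4643 = \left(1177 - \left(324 + 6 \left(-6\right) 20\right)\right) - 4643 = \left(1177 - -396\right) - 4643 = \left(1177 + 396\right) - 4643 = 1573 - 4643 = -3070$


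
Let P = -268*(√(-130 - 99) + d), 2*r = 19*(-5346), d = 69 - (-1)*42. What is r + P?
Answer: -80535 - 268*I*√229 ≈ -80535.0 - 4055.6*I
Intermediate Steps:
d = 111 (d = 69 - 1*(-42) = 69 + 42 = 111)
r = -50787 (r = (19*(-5346))/2 = (½)*(-101574) = -50787)
P = -29748 - 268*I*√229 (P = -268*(√(-130 - 99) + 111) = -268*(√(-229) + 111) = -268*(I*√229 + 111) = -268*(111 + I*√229) = -29748 - 268*I*√229 ≈ -29748.0 - 4055.6*I)
r + P = -50787 + (-29748 - 268*I*√229) = -80535 - 268*I*√229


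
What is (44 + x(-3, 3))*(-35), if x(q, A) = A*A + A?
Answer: -1960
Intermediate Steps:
x(q, A) = A + A² (x(q, A) = A² + A = A + A²)
(44 + x(-3, 3))*(-35) = (44 + 3*(1 + 3))*(-35) = (44 + 3*4)*(-35) = (44 + 12)*(-35) = 56*(-35) = -1960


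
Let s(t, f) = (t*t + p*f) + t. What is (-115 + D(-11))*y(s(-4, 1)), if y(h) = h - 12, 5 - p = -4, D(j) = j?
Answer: -1134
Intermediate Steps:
p = 9 (p = 5 - 1*(-4) = 5 + 4 = 9)
s(t, f) = t + t² + 9*f (s(t, f) = (t*t + 9*f) + t = (t² + 9*f) + t = t + t² + 9*f)
y(h) = -12 + h
(-115 + D(-11))*y(s(-4, 1)) = (-115 - 11)*(-12 + (-4 + (-4)² + 9*1)) = -126*(-12 + (-4 + 16 + 9)) = -126*(-12 + 21) = -126*9 = -1134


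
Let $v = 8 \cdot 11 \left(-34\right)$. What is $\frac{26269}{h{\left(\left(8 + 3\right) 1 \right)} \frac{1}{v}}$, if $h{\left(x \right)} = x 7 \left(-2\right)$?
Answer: $\frac{3572584}{7} \approx 5.1037 \cdot 10^{5}$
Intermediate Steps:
$h{\left(x \right)} = - 14 x$ ($h{\left(x \right)} = 7 x \left(-2\right) = - 14 x$)
$v = -2992$ ($v = 88 \left(-34\right) = -2992$)
$\frac{26269}{h{\left(\left(8 + 3\right) 1 \right)} \frac{1}{v}} = \frac{26269}{- 14 \left(8 + 3\right) 1 \frac{1}{-2992}} = \frac{26269}{- 14 \cdot 11 \cdot 1 \left(- \frac{1}{2992}\right)} = \frac{26269}{\left(-14\right) 11 \left(- \frac{1}{2992}\right)} = \frac{26269}{\left(-154\right) \left(- \frac{1}{2992}\right)} = \frac{26269}{\frac{7}{136}} = 26269 \cdot \frac{136}{7} = \frac{3572584}{7}$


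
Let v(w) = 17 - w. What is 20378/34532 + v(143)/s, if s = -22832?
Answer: 58702691/98554328 ≈ 0.59564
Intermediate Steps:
20378/34532 + v(143)/s = 20378/34532 + (17 - 1*143)/(-22832) = 20378*(1/34532) + (17 - 143)*(-1/22832) = 10189/17266 - 126*(-1/22832) = 10189/17266 + 63/11416 = 58702691/98554328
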